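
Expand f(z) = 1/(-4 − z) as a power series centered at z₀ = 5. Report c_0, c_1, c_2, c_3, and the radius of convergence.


Let w = z − z₀, so z = z₀ + w.
Then -4 − z = -4 − (z₀ + w) = (-4 − z₀) − w = -9 − w.
f(z) = 1/(-9 − w) = (1/(-9)) · 1/(1 − w/(-9)) = Σ_{n≥0} w^n / (-9)^(n+1).
So c_n = 1/(-9)^(n+1):
  c_0 = 1/(-9)^1 = -1/9.
  c_1 = 1/(-9)^2 = 1/81.
  c_2 = 1/(-9)^3 = -1/729.
  c_3 = 1/(-9)^4 = 1/6561.
The series is valid for |w/d| < 1, i.e. |z − z₀| < |d|.
Radius of convergence: R = |-4 − z₀| = |-9| = 9 (distance from z₀ to the singularity z = -4).

c_0 = -1/9, c_1 = 1/81, c_2 = -1/729, c_3 = 1/6561; R = 9.


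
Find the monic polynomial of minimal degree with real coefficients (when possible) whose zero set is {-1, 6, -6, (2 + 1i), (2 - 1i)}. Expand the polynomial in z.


The polynomial is p(z) = ∏_{α ∈ S} (z − α), where S = {-1, 6, -6, (2 + 1i), (2 - 1i)}.
Expanding the product yields: p(z) = z^5 -3·z^4 -35·z^3 + 113·z^2 -36·z -180.
Note conjugate pairs combine to real quadratics: (z − (2+1i))(z − (2−1i)) = z² − 4z + 5.
The resulting polynomial has degree 5 and real coefficients as required.

p(z) = z^5 -3·z^4 -35·z^3 + 113·z^2 -36·z -180.


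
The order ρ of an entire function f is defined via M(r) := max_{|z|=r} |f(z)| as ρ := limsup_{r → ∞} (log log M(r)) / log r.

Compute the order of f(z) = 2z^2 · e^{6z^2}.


M(r) = max_{|z|=r} |2|·|z|^2·|e^{6z^2}| = 2·r^2 · e^{6r^2} (the factors attain their maxima compatibly on |z|=r). Then log M(r) = log 2 + 2·log r + 6r^2, dominated by the last term, so log log M(r) ~ 2·log r. The polynomial factor 2z^2 contributes only a log r term and does not affect the order. ρ = 2.
Therefore ρ = 2.

Order ρ = 2.


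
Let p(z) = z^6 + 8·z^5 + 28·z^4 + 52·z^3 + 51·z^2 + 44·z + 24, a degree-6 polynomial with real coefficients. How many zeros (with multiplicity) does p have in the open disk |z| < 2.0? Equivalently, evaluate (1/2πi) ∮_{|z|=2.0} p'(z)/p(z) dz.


The zeros of p are: (-2 + 2i), (-2 - 2i), -3, (0 + 1i), (0 - 1i), -1.
Their magnitudes are: 2.828, 2.828, 3, 1, 1, 1.
Zeros with |z| < R = 2.0: (0 + 1i), (0 - 1i), -1.
Count = 3.
By the argument principle, (1/2πi) ∮_{|z|=R} p'(z)/p(z) dz equals exactly this count.

Number of zeros inside |z| < 2.0: 3.


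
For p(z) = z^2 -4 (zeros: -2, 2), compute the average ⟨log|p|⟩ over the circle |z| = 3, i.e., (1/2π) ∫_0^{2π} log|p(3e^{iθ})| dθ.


Zeros: -2, 2; r = 3.
Inside |z| < r: -2, 2. Outside (|z| ≥ r): ∅.
p(0) = -4, so log|p(0)| = log(4) = 1.3863.
Apply Jensen: I(r) = log|p(0)| + Σ_k log(r/|z_k|), summed over zeros inside |z| < r.
  log(r/|z_k|) for z_k = -2: log(3/2) = 0.4055
  log(r/|z_k|) for z_k = 2: log(3/2) = 0.4055
Sum over inside zeros: 0.8109.
I(r) = log|p(0)| + (inside sum) = 1.3863 + 0.8109 = 2.1972.
Closed form (all zeros inside, monic): I(r) = n·log(r) = 2·log(3) = 2.1972. ✓

I(r) ≈ 2.1972.


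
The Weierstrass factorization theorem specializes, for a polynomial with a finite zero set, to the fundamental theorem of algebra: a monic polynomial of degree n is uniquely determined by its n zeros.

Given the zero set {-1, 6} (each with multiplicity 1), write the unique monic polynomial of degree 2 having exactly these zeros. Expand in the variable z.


The polynomial is p(z) = ∏_{α ∈ S} (z − α), where S = {-1, 6}.
Expanding the product yields: p(z) = z^2 -5·z -6.
The resulting polynomial has degree 2 and real coefficients as required.

p(z) = z^2 -5·z -6.


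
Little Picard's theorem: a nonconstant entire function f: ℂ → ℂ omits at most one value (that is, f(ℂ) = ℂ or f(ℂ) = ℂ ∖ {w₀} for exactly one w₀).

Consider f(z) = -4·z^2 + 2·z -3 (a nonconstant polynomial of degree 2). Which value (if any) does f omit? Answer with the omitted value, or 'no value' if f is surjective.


Little Picard bounds the complement of f(ℂ) to at most one point.
For every w ∈ ℂ, the equation p(z) − w = 0 is a nonconstant polynomial in z and hence has at least one root by the fundamental theorem of algebra. So p is surjective onto ℂ, omitting no value.

Omitted value: no value.


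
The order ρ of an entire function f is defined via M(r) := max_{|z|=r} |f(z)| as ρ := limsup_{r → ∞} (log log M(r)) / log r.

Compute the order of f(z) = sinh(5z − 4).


sinh(w) is a linear combination of e^{iw} and e^{−iw} (or e^w, e^{−w} in the hyperbolic case), so |sinh(w)| ≤ e^{|w|}. With w = 5z − 4, |w| ≤ 5|z| + 4 = 5r + 4 on |z| = r, giving M(r) ≤ e^{5r + 4}, so ρ ≤ 1. On a suitable ray (z = it for sin/cos; z = t for sinh/cosh, t real → ∞), |sinh(5z − 4)| grows like e^{5|t|}/2, so ρ ≥ 1. Hence ρ = 1.
Therefore ρ = 1.

Order ρ = 1.


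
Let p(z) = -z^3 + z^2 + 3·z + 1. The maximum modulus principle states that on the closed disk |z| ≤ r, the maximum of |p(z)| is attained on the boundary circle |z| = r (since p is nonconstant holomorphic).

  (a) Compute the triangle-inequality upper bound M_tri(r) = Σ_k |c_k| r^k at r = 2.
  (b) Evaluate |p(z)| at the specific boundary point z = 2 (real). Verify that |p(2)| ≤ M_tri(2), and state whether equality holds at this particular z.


Coefficients: c_0 = 1, c_1 = 3, c_2 = 1, c_3 = -1. Radius r = 2.
Part (a). Triangle bound: M_tri(r) = Σ_k |c_k| r^k
  = |1|·2^0 + |3|·2^1 + |1|·2^2 + |-1|·2^3
  = 1 + 6 + 4 + 8 = 19.
This bounds M(r) := max_{|z|=r} |p(z)| from above; equality holds iff all terms c_k z^k can be made to align in phase at a single z on |z|=r.
Part (b). At z = 2 (real, on the circle |z| = r):
  p(2) = (1)·2^0 + (3)·2^1 + (1)·2^2 + (-1)·2^3 = 3.
  |p(2)| = 3.
Check: |p(2)| = 3 ≤ 19 = M_tri(2). ✓ Equality does not hold at z = 2 (the coefficients have mixed signs, so the terms do not all align in phase there).

M_tri(2) = 19; |p(2)| = 3; equality at z=2: no.


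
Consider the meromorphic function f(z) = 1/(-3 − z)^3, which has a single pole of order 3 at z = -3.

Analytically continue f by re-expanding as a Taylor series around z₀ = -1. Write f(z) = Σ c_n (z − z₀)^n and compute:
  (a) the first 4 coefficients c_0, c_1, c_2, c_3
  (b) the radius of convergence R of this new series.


Let w = z − z₀, so z = z₀ + w.
Then -3 − z = -3 − (z₀ + w) = (-3 − z₀) − w = -2 − w.
f(z) = 1/(-2 − w)^3 = (1/(-2)^3) · (1 − w/(-2))^{−3}.
By the binomial series (1−u)^{−3} = Σ_{n≥0} C(n+2, 2) u^n for |u|<1, with u = w/(-2):
  c_n = C(n+2, 2) / (-2)^(n+3).
  c_0 = 1/(-2)^3 = -1/8.
  c_1 = 3/(-2)^4 = 3/16.
  c_2 = 6/(-2)^5 = -3/16.
  c_3 = 10/(-2)^6 = 5/32.
The series is valid for |w/d| < 1, i.e. |z − z₀| < |d|.
Radius of convergence: R = |-3 − z₀| = |-2| = 2 (distance from z₀ to the singularity z = -3).

c_0 = -1/8, c_1 = 3/16, c_2 = -3/16, c_3 = 5/32; R = 2.


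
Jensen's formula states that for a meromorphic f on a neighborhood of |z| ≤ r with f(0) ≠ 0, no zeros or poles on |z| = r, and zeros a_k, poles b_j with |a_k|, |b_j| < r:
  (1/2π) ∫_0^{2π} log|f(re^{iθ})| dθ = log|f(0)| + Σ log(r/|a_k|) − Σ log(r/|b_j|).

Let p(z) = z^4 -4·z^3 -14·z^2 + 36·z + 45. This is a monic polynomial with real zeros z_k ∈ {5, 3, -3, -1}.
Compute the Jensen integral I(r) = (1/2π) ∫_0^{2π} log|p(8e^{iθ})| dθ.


Zeros: -3, -1, 3, 5; r = 8.
Inside |z| < r: -3, -1, 3, 5. Outside (|z| ≥ r): ∅.
p(0) = 45, so log|p(0)| = log(45) = 3.8067.
Apply Jensen: I(r) = log|p(0)| + Σ_k log(r/|z_k|), summed over zeros inside |z| < r.
  log(r/|z_k|) for z_k = 5: log(8/5) = 0.4700
  log(r/|z_k|) for z_k = 3: log(8/3) = 0.9808
  log(r/|z_k|) for z_k = -3: log(8/3) = 0.9808
  log(r/|z_k|) for z_k = -1: log(8/1) = 2.0794
Sum over inside zeros: 4.5111.
I(r) = log|p(0)| + (inside sum) = 3.8067 + 4.5111 = 8.3178.
Closed form (all zeros inside, monic): I(r) = n·log(r) = 4·log(8) = 8.3178. ✓

I(r) ≈ 8.3178.


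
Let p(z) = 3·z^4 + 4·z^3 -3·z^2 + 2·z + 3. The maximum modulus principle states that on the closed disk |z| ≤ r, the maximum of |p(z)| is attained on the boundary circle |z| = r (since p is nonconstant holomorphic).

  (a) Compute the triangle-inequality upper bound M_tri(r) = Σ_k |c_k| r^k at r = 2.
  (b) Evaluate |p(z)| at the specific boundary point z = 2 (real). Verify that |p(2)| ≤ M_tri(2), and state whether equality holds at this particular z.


Coefficients: c_0 = 3, c_1 = 2, c_2 = -3, c_3 = 4, c_4 = 3. Radius r = 2.
Part (a). Triangle bound: M_tri(r) = Σ_k |c_k| r^k
  = |3|·2^0 + |2|·2^1 + |-3|·2^2 + |4|·2^3 + |3|·2^4
  = 3 + 4 + 12 + 32 + 48 = 99.
This bounds M(r) := max_{|z|=r} |p(z)| from above; equality holds iff all terms c_k z^k can be made to align in phase at a single z on |z|=r.
Part (b). At z = 2 (real, on the circle |z| = r):
  p(2) = (3)·2^0 + (2)·2^1 + (-3)·2^2 + (4)·2^3 + (3)·2^4 = 75.
  |p(2)| = 75.
Check: |p(2)| = 75 ≤ 99 = M_tri(2). ✓ Equality does not hold at z = 2 (the coefficients have mixed signs, so the terms do not all align in phase there).

M_tri(2) = 99; |p(2)| = 75; equality at z=2: no.


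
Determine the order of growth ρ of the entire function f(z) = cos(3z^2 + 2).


Write cos(w) = (e^{iw} ± e^{−iw})/(2 or 2i), so |cos(w)| ≤ e^{|w|}. With w = 3z^2 + 2, |w| ≤ 3r^2 + 2 on |z|=r, giving M(r) ≤ e^{3r^2 + 2} and ρ ≤ 2. For the lower bound, choose z on |z|=r with 3z^2 purely imaginary of modulus 3r^2; then |cos(3z^2 + 2)| grows like e^{3r^2}/2, so ρ ≥ 2. Hence ρ = 2.
Therefore ρ = 2.

Order ρ = 2.


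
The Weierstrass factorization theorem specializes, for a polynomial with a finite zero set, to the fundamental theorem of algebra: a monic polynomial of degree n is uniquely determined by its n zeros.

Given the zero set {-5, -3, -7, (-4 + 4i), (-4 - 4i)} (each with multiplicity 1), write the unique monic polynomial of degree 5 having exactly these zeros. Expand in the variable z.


The polynomial is p(z) = ∏_{α ∈ S} (z − α), where S = {-5, -3, -7, (-4 + 4i), (-4 - 4i)}.
Expanding the product yields: p(z) = z^5 + 23·z^4 + 223·z^3 + 1153·z^2 + 3112·z + 3360.
Note conjugate pairs combine to real quadratics: (z − (-4+4i))(z − (-4−4i)) = z² + 8z + 32.
The resulting polynomial has degree 5 and real coefficients as required.

p(z) = z^5 + 23·z^4 + 223·z^3 + 1153·z^2 + 3112·z + 3360.


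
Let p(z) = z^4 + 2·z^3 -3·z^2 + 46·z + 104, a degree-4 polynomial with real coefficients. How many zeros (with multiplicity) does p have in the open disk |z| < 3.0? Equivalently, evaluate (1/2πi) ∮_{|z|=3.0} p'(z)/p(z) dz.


The zeros of p are: -4, -2, (2 + 3i), (2 - 3i).
Their magnitudes are: 4, 2, 3.606, 3.606.
Zeros with |z| < R = 3.0: -2.
Count = 1.
By the argument principle, (1/2πi) ∮_{|z|=R} p'(z)/p(z) dz equals exactly this count.

Number of zeros inside |z| < 3.0: 1.


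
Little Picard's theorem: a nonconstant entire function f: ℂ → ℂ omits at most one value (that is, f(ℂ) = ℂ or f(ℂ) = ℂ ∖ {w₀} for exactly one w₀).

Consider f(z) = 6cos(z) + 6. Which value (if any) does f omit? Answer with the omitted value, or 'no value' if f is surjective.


Little Picard bounds the complement of f(ℂ) to at most one point.
cos is entire and surjective onto ℂ: for every w ∈ ℂ, cos(ζ) = w has a solution ζ ∈ ℂ (e.g., via the complex inverse arccos). With ζ = z this gives z = ζ/(1). Then 6·cos(z) takes every value in 6·ℂ = ℂ, and adding 6 is a bijection of ℂ. So f is surjective and omits no value. (Note: only on the real line is cos bounded by [−1, 1].)

Omitted value: no value.


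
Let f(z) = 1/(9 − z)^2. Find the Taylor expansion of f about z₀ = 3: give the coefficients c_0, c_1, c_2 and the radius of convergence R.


Let w = z − z₀, so z = z₀ + w.
Then 9 − z = 9 − (z₀ + w) = (9 − z₀) − w = 6 − w.
f(z) = 1/(6 − w)^2 = (1/(6)^2) · (1 − w/(6))^{−2}.
By the binomial series (1−u)^{−2} = Σ_{n≥0} C(n+1, 1) u^n for |u|<1, with u = w/(6):
  c_n = C(n+1, 1) / (6)^(n+2).
  c_0 = 1/(6)^2 = 1/36.
  c_1 = 2/(6)^3 = 1/108.
  c_2 = 3/(6)^4 = 1/432.
The series is valid for |w/d| < 1, i.e. |z − z₀| < |d|.
Radius of convergence: R = |9 − z₀| = |6| = 6 (distance from z₀ to the singularity z = 9).

c_0 = 1/36, c_1 = 1/108, c_2 = 1/432; R = 6.


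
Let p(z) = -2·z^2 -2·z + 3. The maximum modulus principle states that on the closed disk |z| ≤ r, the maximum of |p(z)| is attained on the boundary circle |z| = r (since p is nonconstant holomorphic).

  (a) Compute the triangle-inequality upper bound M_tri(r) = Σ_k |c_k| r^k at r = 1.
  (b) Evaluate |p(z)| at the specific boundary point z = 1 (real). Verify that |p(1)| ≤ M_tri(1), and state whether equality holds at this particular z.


Coefficients: c_0 = 3, c_1 = -2, c_2 = -2. Radius r = 1.
Part (a). Triangle bound: M_tri(r) = Σ_k |c_k| r^k
  = |3|·1^0 + |-2|·1^1 + |-2|·1^2
  = 3 + 2 + 2 = 7.
This bounds M(r) := max_{|z|=r} |p(z)| from above; equality holds iff all terms c_k z^k can be made to align in phase at a single z on |z|=r.
Part (b). At z = 1 (real, on the circle |z| = r):
  p(1) = (3)·1^0 + (-2)·1^1 + (-2)·1^2 = -1.
  |p(1)| = 1.
Check: |p(1)| = 1 ≤ 7 = M_tri(1). ✓ Equality does not hold at z = 1 (the coefficients have mixed signs, so the terms do not all align in phase there).

M_tri(1) = 7; |p(1)| = 1; equality at z=1: no.


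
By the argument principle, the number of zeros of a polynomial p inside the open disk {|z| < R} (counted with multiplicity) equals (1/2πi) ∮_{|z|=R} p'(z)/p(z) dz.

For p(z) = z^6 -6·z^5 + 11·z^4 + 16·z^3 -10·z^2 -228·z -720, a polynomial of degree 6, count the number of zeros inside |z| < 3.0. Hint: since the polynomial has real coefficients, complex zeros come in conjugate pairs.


The zeros of p are: -2, (3 + 3i), (3 - 3i), 4, (-1 + 2i), (-1 - 2i).
Their magnitudes are: 2, 4.243, 4.243, 4, 2.236, 2.236.
Zeros with |z| < R = 3.0: -2, (-1 + 2i), (-1 - 2i).
Count = 3.
By the argument principle, (1/2πi) ∮_{|z|=R} p'(z)/p(z) dz equals exactly this count.

Number of zeros inside |z| < 3.0: 3.


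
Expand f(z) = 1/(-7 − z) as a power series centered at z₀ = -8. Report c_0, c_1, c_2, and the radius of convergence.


Let w = z − z₀, so z = z₀ + w.
Then -7 − z = -7 − (z₀ + w) = (-7 − z₀) − w = 1 − w.
f(z) = 1/(1 − w) = (1/(1)) · 1/(1 − w/(1)) = Σ_{n≥0} w^n / (1)^(n+1).
So c_n = 1/(1)^(n+1):
  c_0 = 1/(1)^1 = 1.
  c_1 = 1/(1)^2 = 1.
  c_2 = 1/(1)^3 = 1.
The series is valid for |w/d| < 1, i.e. |z − z₀| < |d|.
Radius of convergence: R = |-7 − z₀| = |1| = 1 (distance from z₀ to the singularity z = -7).

c_0 = 1, c_1 = 1, c_2 = 1; R = 1.


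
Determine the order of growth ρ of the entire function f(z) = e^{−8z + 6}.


|e^{−8z + 6}| = e^{Re(-8·z) + 6} ≤ e^{8|z|^1 + 6} = e^{8r^1 + 6} on |z| = r, so ρ ≤ 1. Choosing z on |z|=r so that -8·z is real positive (always possible by picking arg z appropriately) gives |f(z)| = e^{8r^1 + 6}, matching the bound. The additive constant 6 does not affect log log M(r) ~ 1·log r. Hence ρ = 1.
Therefore ρ = 1.

Order ρ = 1.


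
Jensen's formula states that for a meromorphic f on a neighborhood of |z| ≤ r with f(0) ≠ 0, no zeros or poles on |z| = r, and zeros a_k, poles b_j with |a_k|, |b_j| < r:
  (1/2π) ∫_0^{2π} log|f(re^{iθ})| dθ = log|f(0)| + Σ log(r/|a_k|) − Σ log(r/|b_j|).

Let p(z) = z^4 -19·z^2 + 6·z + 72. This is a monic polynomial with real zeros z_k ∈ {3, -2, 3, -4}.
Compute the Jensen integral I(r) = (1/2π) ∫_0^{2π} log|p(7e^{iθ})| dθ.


Zeros: -4, -2, 3, 3; r = 7.
Inside |z| < r: -4, -2, 3, 3. Outside (|z| ≥ r): ∅.
p(0) = 72, so log|p(0)| = log(72) = 4.2767.
Apply Jensen: I(r) = log|p(0)| + Σ_k log(r/|z_k|), summed over zeros inside |z| < r.
  log(r/|z_k|) for z_k = 3: log(7/3) = 0.8473
  log(r/|z_k|) for z_k = -2: log(7/2) = 1.2528
  log(r/|z_k|) for z_k = 3: log(7/3) = 0.8473
  log(r/|z_k|) for z_k = -4: log(7/4) = 0.5596
Sum over inside zeros: 3.5070.
I(r) = log|p(0)| + (inside sum) = 4.2767 + 3.5070 = 7.7836.
Closed form (all zeros inside, monic): I(r) = n·log(r) = 4·log(7) = 7.7836. ✓

I(r) ≈ 7.7836.


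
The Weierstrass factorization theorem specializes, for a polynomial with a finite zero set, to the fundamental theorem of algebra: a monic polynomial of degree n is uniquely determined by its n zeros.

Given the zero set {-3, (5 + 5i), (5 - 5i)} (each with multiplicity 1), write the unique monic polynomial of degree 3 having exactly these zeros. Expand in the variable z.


The polynomial is p(z) = ∏_{α ∈ S} (z − α), where S = {-3, (5 + 5i), (5 - 5i)}.
Expanding the product yields: p(z) = z^3 -7·z^2 + 20·z + 150.
Note conjugate pairs combine to real quadratics: (z − (5+5i))(z − (5−5i)) = z² − 10z + 50.
The resulting polynomial has degree 3 and real coefficients as required.

p(z) = z^3 -7·z^2 + 20·z + 150.


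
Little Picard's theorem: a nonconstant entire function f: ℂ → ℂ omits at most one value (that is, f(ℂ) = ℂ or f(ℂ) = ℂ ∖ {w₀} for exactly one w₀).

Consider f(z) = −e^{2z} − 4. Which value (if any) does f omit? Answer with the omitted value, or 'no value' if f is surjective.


Little Picard bounds the complement of f(ℂ) to at most one point.
e^{2z} is never zero on ℂ, so -1·e^{2z} takes every value in ℂ ∖ {0}. Adding -4 shifts the range to ℂ ∖ {-4}. Thus f omits exactly the value -4.

Omitted value: -4.


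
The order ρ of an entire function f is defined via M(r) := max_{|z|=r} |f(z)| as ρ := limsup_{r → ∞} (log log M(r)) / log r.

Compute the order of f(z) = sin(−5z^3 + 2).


Write sin(w) = (e^{iw} ± e^{−iw})/(2 or 2i), so |sin(w)| ≤ e^{|w|}. With w = −5z^3 + 2, |w| ≤ 5r^3 + 2 on |z|=r, giving M(r) ≤ e^{5r^3 + 2} and ρ ≤ 3. For the lower bound, choose z on |z|=r with -5z^3 purely imaginary of modulus 5r^3; then |sin(−5z^3 + 2)| grows like e^{5r^3}/2, so ρ ≥ 3. Hence ρ = 3.
Therefore ρ = 3.

Order ρ = 3.


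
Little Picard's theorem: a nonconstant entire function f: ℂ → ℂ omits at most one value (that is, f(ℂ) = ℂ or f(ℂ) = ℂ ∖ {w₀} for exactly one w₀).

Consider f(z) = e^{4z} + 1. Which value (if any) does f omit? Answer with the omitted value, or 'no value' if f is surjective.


Little Picard bounds the complement of f(ℂ) to at most one point.
e^{4z} is never zero on ℂ, so 1·e^{4z} takes every value in ℂ ∖ {0}. Adding 1 shifts the range to ℂ ∖ {1}. Thus f omits exactly the value 1.

Omitted value: 1.


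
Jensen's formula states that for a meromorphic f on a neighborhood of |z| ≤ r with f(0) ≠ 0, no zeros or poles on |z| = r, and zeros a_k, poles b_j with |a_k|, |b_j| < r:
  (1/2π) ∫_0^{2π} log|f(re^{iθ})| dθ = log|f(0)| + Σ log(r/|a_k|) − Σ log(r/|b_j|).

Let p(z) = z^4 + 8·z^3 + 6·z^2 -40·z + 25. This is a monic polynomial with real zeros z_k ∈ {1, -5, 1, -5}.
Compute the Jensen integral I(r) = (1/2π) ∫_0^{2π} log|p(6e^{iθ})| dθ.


Zeros: -5, -5, 1, 1; r = 6.
Inside |z| < r: -5, -5, 1, 1. Outside (|z| ≥ r): ∅.
p(0) = 25, so log|p(0)| = log(25) = 3.2189.
Apply Jensen: I(r) = log|p(0)| + Σ_k log(r/|z_k|), summed over zeros inside |z| < r.
  log(r/|z_k|) for z_k = 1: log(6/1) = 1.7918
  log(r/|z_k|) for z_k = -5: log(6/5) = 0.1823
  log(r/|z_k|) for z_k = 1: log(6/1) = 1.7918
  log(r/|z_k|) for z_k = -5: log(6/5) = 0.1823
Sum over inside zeros: 3.9482.
I(r) = log|p(0)| + (inside sum) = 3.2189 + 3.9482 = 7.1670.
Closed form (all zeros inside, monic): I(r) = n·log(r) = 4·log(6) = 7.1670. ✓

I(r) ≈ 7.1670.


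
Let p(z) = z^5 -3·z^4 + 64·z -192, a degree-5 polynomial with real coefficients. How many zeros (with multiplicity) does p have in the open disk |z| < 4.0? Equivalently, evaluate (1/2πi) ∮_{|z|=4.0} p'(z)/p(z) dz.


The zeros of p are: (2 + 2i), (2 - 2i), (-2 + 2i), (-2 - 2i), 3.
Their magnitudes are: 2.828, 2.828, 2.828, 2.828, 3.
Zeros with |z| < R = 4.0: (2 + 2i), (2 - 2i), (-2 + 2i), (-2 - 2i), 3.
Count = 5.
By the argument principle, (1/2πi) ∮_{|z|=R} p'(z)/p(z) dz equals exactly this count.

Number of zeros inside |z| < 4.0: 5.


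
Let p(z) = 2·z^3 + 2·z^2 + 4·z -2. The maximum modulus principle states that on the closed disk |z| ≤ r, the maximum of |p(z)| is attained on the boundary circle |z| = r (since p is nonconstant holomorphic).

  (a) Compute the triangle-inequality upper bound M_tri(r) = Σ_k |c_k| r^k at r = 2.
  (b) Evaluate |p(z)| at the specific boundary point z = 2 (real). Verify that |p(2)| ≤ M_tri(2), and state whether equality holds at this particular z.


Coefficients: c_0 = -2, c_1 = 4, c_2 = 2, c_3 = 2. Radius r = 2.
Part (a). Triangle bound: M_tri(r) = Σ_k |c_k| r^k
  = |-2|·2^0 + |4|·2^1 + |2|·2^2 + |2|·2^3
  = 2 + 8 + 8 + 16 = 34.
This bounds M(r) := max_{|z|=r} |p(z)| from above; equality holds iff all terms c_k z^k can be made to align in phase at a single z on |z|=r.
Part (b). At z = 2 (real, on the circle |z| = r):
  p(2) = (-2)·2^0 + (4)·2^1 + (2)·2^2 + (2)·2^3 = 30.
  |p(2)| = 30.
Check: |p(2)| = 30 ≤ 34 = M_tri(2). ✓ Equality does not hold at z = 2 (the coefficients have mixed signs, so the terms do not all align in phase there).

M_tri(2) = 34; |p(2)| = 30; equality at z=2: no.


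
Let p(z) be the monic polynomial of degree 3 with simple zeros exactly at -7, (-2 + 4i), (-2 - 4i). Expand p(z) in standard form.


The polynomial is p(z) = ∏_{α ∈ S} (z − α), where S = {-7, (-2 + 4i), (-2 - 4i)}.
Expanding the product yields: p(z) = z^3 + 11·z^2 + 48·z + 140.
Note conjugate pairs combine to real quadratics: (z − (-2+4i))(z − (-2−4i)) = z² + 4z + 20.
The resulting polynomial has degree 3 and real coefficients as required.

p(z) = z^3 + 11·z^2 + 48·z + 140.


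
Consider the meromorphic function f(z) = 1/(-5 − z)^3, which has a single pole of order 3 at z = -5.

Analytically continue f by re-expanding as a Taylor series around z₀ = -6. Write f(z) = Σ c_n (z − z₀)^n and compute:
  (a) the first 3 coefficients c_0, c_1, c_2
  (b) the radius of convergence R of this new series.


Let w = z − z₀, so z = z₀ + w.
Then -5 − z = -5 − (z₀ + w) = (-5 − z₀) − w = 1 − w.
f(z) = 1/(1 − w)^3 = (1/(1)^3) · (1 − w/(1))^{−3}.
By the binomial series (1−u)^{−3} = Σ_{n≥0} C(n+2, 2) u^n for |u|<1, with u = w/(1):
  c_n = C(n+2, 2) / (1)^(n+3).
  c_0 = 1/(1)^3 = 1.
  c_1 = 3/(1)^4 = 3.
  c_2 = 6/(1)^5 = 6.
The series is valid for |w/d| < 1, i.e. |z − z₀| < |d|.
Radius of convergence: R = |-5 − z₀| = |1| = 1 (distance from z₀ to the singularity z = -5).

c_0 = 1, c_1 = 3, c_2 = 6; R = 1.


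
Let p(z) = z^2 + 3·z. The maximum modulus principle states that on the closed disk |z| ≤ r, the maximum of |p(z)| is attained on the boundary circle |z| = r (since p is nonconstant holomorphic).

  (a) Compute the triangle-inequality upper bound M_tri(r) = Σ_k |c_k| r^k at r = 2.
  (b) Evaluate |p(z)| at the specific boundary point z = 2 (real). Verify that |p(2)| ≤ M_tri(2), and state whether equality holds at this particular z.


Coefficients: c_0 = 0, c_1 = 3, c_2 = 1. Radius r = 2.
Part (a). Triangle bound: M_tri(r) = Σ_k |c_k| r^k
  = |0|·2^0 + |3|·2^1 + |1|·2^2
  = 0 + 6 + 4 = 10.
This bounds M(r) := max_{|z|=r} |p(z)| from above; equality holds iff all terms c_k z^k can be made to align in phase at a single z on |z|=r.
Part (b). At z = 2 (real, on the circle |z| = r):
  p(2) = (0)·2^0 + (3)·2^1 + (1)·2^2 = 10.
  |p(2)| = 10.
Since all nonzero coefficients share the same sign, |p(2)| = 10 = M_tri(2); the triangle bound is attained at z = 2, so in fact M(r) = 10.

M_tri(2) = 10; |p(2)| = 10; equality at z=2: yes.


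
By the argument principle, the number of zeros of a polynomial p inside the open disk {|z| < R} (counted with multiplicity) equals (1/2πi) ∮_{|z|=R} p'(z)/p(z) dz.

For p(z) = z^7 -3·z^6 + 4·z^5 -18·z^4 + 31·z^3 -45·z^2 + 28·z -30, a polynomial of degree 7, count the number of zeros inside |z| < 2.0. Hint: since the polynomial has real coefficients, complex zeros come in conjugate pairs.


The zeros of p are: (-1 + 2i), (-1 - 2i), (0 + 1i), (0 - 1i), 3, (1 + 1i), (1 - 1i).
Their magnitudes are: 2.236, 2.236, 1, 1, 3, 1.414, 1.414.
Zeros with |z| < R = 2.0: (0 + 1i), (0 - 1i), (1 + 1i), (1 - 1i).
Count = 4.
By the argument principle, (1/2πi) ∮_{|z|=R} p'(z)/p(z) dz equals exactly this count.

Number of zeros inside |z| < 2.0: 4.


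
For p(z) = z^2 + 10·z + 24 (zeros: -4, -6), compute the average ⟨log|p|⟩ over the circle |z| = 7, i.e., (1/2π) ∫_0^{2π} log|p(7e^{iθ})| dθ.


Zeros: -6, -4; r = 7.
Inside |z| < r: -6, -4. Outside (|z| ≥ r): ∅.
p(0) = 24, so log|p(0)| = log(24) = 3.1781.
Apply Jensen: I(r) = log|p(0)| + Σ_k log(r/|z_k|), summed over zeros inside |z| < r.
  log(r/|z_k|) for z_k = -4: log(7/4) = 0.5596
  log(r/|z_k|) for z_k = -6: log(7/6) = 0.1542
Sum over inside zeros: 0.7138.
I(r) = log|p(0)| + (inside sum) = 3.1781 + 0.7138 = 3.8918.
Closed form (all zeros inside, monic): I(r) = n·log(r) = 2·log(7) = 3.8918. ✓

I(r) ≈ 3.8918.


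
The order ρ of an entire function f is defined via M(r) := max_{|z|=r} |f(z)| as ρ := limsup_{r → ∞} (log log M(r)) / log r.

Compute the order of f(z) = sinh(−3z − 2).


sinh(w) is a linear combination of e^{iw} and e^{−iw} (or e^w, e^{−w} in the hyperbolic case), so |sinh(w)| ≤ e^{|w|}. With w = −3z − 2, |w| ≤ 3|z| + 2 = 3r + 2 on |z| = r, giving M(r) ≤ e^{3r + 2}, so ρ ≤ 1. On a suitable ray (z = it for sin/cos; z = t for sinh/cosh, t real → ∞), |sinh(−3z − 2)| grows like e^{3|t|}/2, so ρ ≥ 1. Hence ρ = 1.
Therefore ρ = 1.

Order ρ = 1.


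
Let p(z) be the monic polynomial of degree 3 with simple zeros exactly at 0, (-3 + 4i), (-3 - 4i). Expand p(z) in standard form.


The polynomial is p(z) = ∏_{α ∈ S} (z − α), where S = {0, (-3 + 4i), (-3 - 4i)}.
Expanding the product yields: p(z) = z^3 + 6·z^2 + 25·z.
Note conjugate pairs combine to real quadratics: (z − (-3+4i))(z − (-3−4i)) = z² + 6z + 25.
The resulting polynomial has degree 3 and real coefficients as required.

p(z) = z^3 + 6·z^2 + 25·z.


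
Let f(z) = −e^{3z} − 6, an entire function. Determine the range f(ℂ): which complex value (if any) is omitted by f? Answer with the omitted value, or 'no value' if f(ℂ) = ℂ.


Little Picard bounds the complement of f(ℂ) to at most one point.
e^{3z} is never zero on ℂ, so -1·e^{3z} takes every value in ℂ ∖ {0}. Adding -6 shifts the range to ℂ ∖ {-6}. Thus f omits exactly the value -6.

Omitted value: -6.


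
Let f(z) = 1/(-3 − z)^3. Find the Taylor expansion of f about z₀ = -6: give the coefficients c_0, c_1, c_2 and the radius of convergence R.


Let w = z − z₀, so z = z₀ + w.
Then -3 − z = -3 − (z₀ + w) = (-3 − z₀) − w = 3 − w.
f(z) = 1/(3 − w)^3 = (1/(3)^3) · (1 − w/(3))^{−3}.
By the binomial series (1−u)^{−3} = Σ_{n≥0} C(n+2, 2) u^n for |u|<1, with u = w/(3):
  c_n = C(n+2, 2) / (3)^(n+3).
  c_0 = 1/(3)^3 = 1/27.
  c_1 = 3/(3)^4 = 1/27.
  c_2 = 6/(3)^5 = 2/81.
The series is valid for |w/d| < 1, i.e. |z − z₀| < |d|.
Radius of convergence: R = |-3 − z₀| = |3| = 3 (distance from z₀ to the singularity z = -3).

c_0 = 1/27, c_1 = 1/27, c_2 = 2/81; R = 3.


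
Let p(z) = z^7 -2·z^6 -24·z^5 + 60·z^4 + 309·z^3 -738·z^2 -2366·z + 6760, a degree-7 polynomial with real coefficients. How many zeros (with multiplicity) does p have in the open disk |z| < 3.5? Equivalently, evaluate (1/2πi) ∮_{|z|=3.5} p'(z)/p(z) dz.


The zeros of p are: (3 + 1i), (3 - 1i), (3 + 2i), (3 - 2i), (-3 + 2i), (-3 - 2i), -4.
Their magnitudes are: 3.162, 3.162, 3.606, 3.606, 3.606, 3.606, 4.
Zeros with |z| < R = 3.5: (3 + 1i), (3 - 1i).
Count = 2.
By the argument principle, (1/2πi) ∮_{|z|=R} p'(z)/p(z) dz equals exactly this count.

Number of zeros inside |z| < 3.5: 2.


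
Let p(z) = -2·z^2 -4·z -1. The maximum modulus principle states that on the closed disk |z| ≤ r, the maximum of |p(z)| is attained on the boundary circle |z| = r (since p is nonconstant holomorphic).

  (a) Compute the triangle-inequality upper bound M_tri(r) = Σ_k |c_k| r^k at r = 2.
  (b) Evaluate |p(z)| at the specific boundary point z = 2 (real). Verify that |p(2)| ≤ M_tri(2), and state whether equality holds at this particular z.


Coefficients: c_0 = -1, c_1 = -4, c_2 = -2. Radius r = 2.
Part (a). Triangle bound: M_tri(r) = Σ_k |c_k| r^k
  = |-1|·2^0 + |-4|·2^1 + |-2|·2^2
  = 1 + 8 + 8 = 17.
This bounds M(r) := max_{|z|=r} |p(z)| from above; equality holds iff all terms c_k z^k can be made to align in phase at a single z on |z|=r.
Part (b). At z = 2 (real, on the circle |z| = r):
  p(2) = (-1)·2^0 + (-4)·2^1 + (-2)·2^2 = -17.
  |p(2)| = 17.
Since all nonzero coefficients share the same sign, |p(2)| = 17 = M_tri(2); the triangle bound is attained at z = 2, so in fact M(r) = 17.

M_tri(2) = 17; |p(2)| = 17; equality at z=2: yes.


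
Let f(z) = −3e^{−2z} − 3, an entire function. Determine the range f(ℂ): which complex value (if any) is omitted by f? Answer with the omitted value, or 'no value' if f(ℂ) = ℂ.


Little Picard bounds the complement of f(ℂ) to at most one point.
e^{−2z} is never zero on ℂ, so -3·e^{−2z} takes every value in ℂ ∖ {0}. Adding -3 shifts the range to ℂ ∖ {-3}. Thus f omits exactly the value -3.

Omitted value: -3.


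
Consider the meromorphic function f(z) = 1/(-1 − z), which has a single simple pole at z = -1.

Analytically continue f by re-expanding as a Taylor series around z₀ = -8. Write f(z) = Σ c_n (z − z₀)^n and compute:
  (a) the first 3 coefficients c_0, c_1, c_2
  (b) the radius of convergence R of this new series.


Let w = z − z₀, so z = z₀ + w.
Then -1 − z = -1 − (z₀ + w) = (-1 − z₀) − w = 7 − w.
f(z) = 1/(7 − w) = (1/(7)) · 1/(1 − w/(7)) = Σ_{n≥0} w^n / (7)^(n+1).
So c_n = 1/(7)^(n+1):
  c_0 = 1/(7)^1 = 1/7.
  c_1 = 1/(7)^2 = 1/49.
  c_2 = 1/(7)^3 = 1/343.
The series is valid for |w/d| < 1, i.e. |z − z₀| < |d|.
Radius of convergence: R = |-1 − z₀| = |7| = 7 (distance from z₀ to the singularity z = -1).

c_0 = 1/7, c_1 = 1/49, c_2 = 1/343; R = 7.


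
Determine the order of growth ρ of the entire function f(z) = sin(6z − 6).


sin(w) is a linear combination of e^{iw} and e^{−iw} (or e^w, e^{−w} in the hyperbolic case), so |sin(w)| ≤ e^{|w|}. With w = 6z − 6, |w| ≤ 6|z| + 6 = 6r + 6 on |z| = r, giving M(r) ≤ e^{6r + 6}, so ρ ≤ 1. On a suitable ray (z = it for sin/cos; z = t for sinh/cosh, t real → ∞), |sin(6z − 6)| grows like e^{6|t|}/2, so ρ ≥ 1. Hence ρ = 1.
Therefore ρ = 1.

Order ρ = 1.


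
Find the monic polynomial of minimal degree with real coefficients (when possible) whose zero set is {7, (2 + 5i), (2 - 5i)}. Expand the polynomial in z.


The polynomial is p(z) = ∏_{α ∈ S} (z − α), where S = {7, (2 + 5i), (2 - 5i)}.
Expanding the product yields: p(z) = z^3 -11·z^2 + 57·z -203.
Note conjugate pairs combine to real quadratics: (z − (2+5i))(z − (2−5i)) = z² − 4z + 29.
The resulting polynomial has degree 3 and real coefficients as required.

p(z) = z^3 -11·z^2 + 57·z -203.


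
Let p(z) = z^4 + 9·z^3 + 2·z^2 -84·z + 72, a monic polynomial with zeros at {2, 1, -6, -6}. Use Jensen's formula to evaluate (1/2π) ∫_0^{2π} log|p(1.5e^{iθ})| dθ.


Zeros: -6, -6, 1, 2; r = 1.5.
Inside |z| < r: 1. Outside (|z| ≥ r): -6, -6, 2.
p(0) = 72, so log|p(0)| = log(72) = 4.2767.
Apply Jensen: I(r) = log|p(0)| + Σ_k log(r/|z_k|), summed over zeros inside |z| < r.
  log(r/|z_k|) for z_k = 1: log(1.5/1) = 0.4055
  Outside zeros (-6, -6, 2) contribute nothing to the Jensen sum.
Sum over inside zeros: 0.4055.
I(r) = log|p(0)| + (inside sum) = 4.2767 + 0.4055 = 4.6821.
Note: since some zeros are outside |z| ≤ r, the simplified n·log(r) form does NOT apply — only the inside zeros contribute.

I(r) ≈ 4.6821.


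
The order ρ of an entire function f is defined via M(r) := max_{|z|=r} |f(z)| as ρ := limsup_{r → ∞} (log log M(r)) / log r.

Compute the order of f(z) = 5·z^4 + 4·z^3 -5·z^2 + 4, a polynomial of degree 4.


|f(z)| ≤ Σ|c_k|·r^k = O(r^4) as r → ∞. Polynomial growth is O(e^{r^ε}) for every ε > 0 (since r^4/e^{r^ε} → 0), so ρ ≤ ε for all ε > 0, i.e. ρ = 0. Every nonconstant polynomial has order 0.
Therefore ρ = 0.

Order ρ = 0.


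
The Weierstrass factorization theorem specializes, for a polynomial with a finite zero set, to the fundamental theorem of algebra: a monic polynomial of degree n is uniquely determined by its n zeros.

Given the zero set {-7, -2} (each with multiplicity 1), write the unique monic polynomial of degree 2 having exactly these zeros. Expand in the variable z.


The polynomial is p(z) = ∏_{α ∈ S} (z − α), where S = {-7, -2}.
Expanding the product yields: p(z) = z^2 + 9·z + 14.
The resulting polynomial has degree 2 and real coefficients as required.

p(z) = z^2 + 9·z + 14.


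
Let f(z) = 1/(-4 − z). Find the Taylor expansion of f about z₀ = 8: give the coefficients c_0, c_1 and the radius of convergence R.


Let w = z − z₀, so z = z₀ + w.
Then -4 − z = -4 − (z₀ + w) = (-4 − z₀) − w = -12 − w.
f(z) = 1/(-12 − w) = (1/(-12)) · 1/(1 − w/(-12)) = Σ_{n≥0} w^n / (-12)^(n+1).
So c_n = 1/(-12)^(n+1):
  c_0 = 1/(-12)^1 = -1/12.
  c_1 = 1/(-12)^2 = 1/144.
The series is valid for |w/d| < 1, i.e. |z − z₀| < |d|.
Radius of convergence: R = |-4 − z₀| = |-12| = 12 (distance from z₀ to the singularity z = -4).

c_0 = -1/12, c_1 = 1/144; R = 12.


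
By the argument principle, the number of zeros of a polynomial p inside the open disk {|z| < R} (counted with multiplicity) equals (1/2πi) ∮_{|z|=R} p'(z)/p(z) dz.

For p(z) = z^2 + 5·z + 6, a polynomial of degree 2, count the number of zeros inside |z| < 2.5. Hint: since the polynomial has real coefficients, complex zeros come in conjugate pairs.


The zeros of p are: -3, -2.
Their magnitudes are: 3, 2.
Zeros with |z| < R = 2.5: -2.
Count = 1.
By the argument principle, (1/2πi) ∮_{|z|=R} p'(z)/p(z) dz equals exactly this count.

Number of zeros inside |z| < 2.5: 1.


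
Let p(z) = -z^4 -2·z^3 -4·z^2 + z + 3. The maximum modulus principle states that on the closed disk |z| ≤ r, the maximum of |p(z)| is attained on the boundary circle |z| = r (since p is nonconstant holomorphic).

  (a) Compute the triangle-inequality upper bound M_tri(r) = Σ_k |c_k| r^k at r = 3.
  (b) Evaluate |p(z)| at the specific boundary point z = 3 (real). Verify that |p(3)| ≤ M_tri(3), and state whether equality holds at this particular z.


Coefficients: c_0 = 3, c_1 = 1, c_2 = -4, c_3 = -2, c_4 = -1. Radius r = 3.
Part (a). Triangle bound: M_tri(r) = Σ_k |c_k| r^k
  = |3|·3^0 + |1|·3^1 + |-4|·3^2 + |-2|·3^3 + |-1|·3^4
  = 3 + 3 + 36 + 54 + 81 = 177.
This bounds M(r) := max_{|z|=r} |p(z)| from above; equality holds iff all terms c_k z^k can be made to align in phase at a single z on |z|=r.
Part (b). At z = 3 (real, on the circle |z| = r):
  p(3) = (3)·3^0 + (1)·3^1 + (-4)·3^2 + (-2)·3^3 + (-1)·3^4 = -165.
  |p(3)| = 165.
Check: |p(3)| = 165 ≤ 177 = M_tri(3). ✓ Equality does not hold at z = 3 (the coefficients have mixed signs, so the terms do not all align in phase there).

M_tri(3) = 177; |p(3)| = 165; equality at z=3: no.


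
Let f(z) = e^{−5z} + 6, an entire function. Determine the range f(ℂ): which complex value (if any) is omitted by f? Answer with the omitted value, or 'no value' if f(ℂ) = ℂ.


Little Picard bounds the complement of f(ℂ) to at most one point.
e^{−5z} is never zero on ℂ, so 1·e^{−5z} takes every value in ℂ ∖ {0}. Adding 6 shifts the range to ℂ ∖ {6}. Thus f omits exactly the value 6.

Omitted value: 6.


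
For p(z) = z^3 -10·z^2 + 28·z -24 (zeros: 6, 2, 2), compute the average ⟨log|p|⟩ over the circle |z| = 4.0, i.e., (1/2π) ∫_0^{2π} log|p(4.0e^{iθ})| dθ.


Zeros: 2, 2, 6; r = 4.0.
Inside |z| < r: 2, 2. Outside (|z| ≥ r): 6.
p(0) = -24, so log|p(0)| = log(24) = 3.1781.
Apply Jensen: I(r) = log|p(0)| + Σ_k log(r/|z_k|), summed over zeros inside |z| < r.
  log(r/|z_k|) for z_k = 2: log(4.0/2) = 0.6931
  log(r/|z_k|) for z_k = 2: log(4.0/2) = 0.6931
  Outside zeros (6) contribute nothing to the Jensen sum.
Sum over inside zeros: 1.3863.
I(r) = log|p(0)| + (inside sum) = 3.1781 + 1.3863 = 4.5643.
Note: since some zeros are outside |z| ≤ r, the simplified n·log(r) form does NOT apply — only the inside zeros contribute.

I(r) ≈ 4.5643.


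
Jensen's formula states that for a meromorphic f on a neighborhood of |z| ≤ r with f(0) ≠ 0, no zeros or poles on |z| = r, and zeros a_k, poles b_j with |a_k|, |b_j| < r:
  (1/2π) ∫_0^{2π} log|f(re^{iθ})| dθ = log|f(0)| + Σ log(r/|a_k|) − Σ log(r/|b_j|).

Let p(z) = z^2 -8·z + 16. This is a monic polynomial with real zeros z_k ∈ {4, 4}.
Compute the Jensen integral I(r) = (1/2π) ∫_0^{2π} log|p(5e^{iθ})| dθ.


Zeros: 4, 4; r = 5.
Inside |z| < r: 4, 4. Outside (|z| ≥ r): ∅.
p(0) = 16, so log|p(0)| = log(16) = 2.7726.
Apply Jensen: I(r) = log|p(0)| + Σ_k log(r/|z_k|), summed over zeros inside |z| < r.
  log(r/|z_k|) for z_k = 4: log(5/4) = 0.2231
  log(r/|z_k|) for z_k = 4: log(5/4) = 0.2231
Sum over inside zeros: 0.4463.
I(r) = log|p(0)| + (inside sum) = 2.7726 + 0.4463 = 3.2189.
Closed form (all zeros inside, monic): I(r) = n·log(r) = 2·log(5) = 3.2189. ✓

I(r) ≈ 3.2189.


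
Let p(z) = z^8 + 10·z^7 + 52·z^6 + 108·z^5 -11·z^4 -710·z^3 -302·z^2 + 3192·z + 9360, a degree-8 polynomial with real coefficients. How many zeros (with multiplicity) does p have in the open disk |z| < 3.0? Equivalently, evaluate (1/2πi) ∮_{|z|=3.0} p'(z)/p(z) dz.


The zeros of p are: (2 + 1i), (2 - 1i), (-2 + 2i), (-2 - 2i), (-2 + 3i), (-2 - 3i), (-3 + 3i), (-3 - 3i).
Their magnitudes are: 2.236, 2.236, 2.828, 2.828, 3.606, 3.606, 4.243, 4.243.
Zeros with |z| < R = 3.0: (2 + 1i), (2 - 1i), (-2 + 2i), (-2 - 2i).
Count = 4.
By the argument principle, (1/2πi) ∮_{|z|=R} p'(z)/p(z) dz equals exactly this count.

Number of zeros inside |z| < 3.0: 4.


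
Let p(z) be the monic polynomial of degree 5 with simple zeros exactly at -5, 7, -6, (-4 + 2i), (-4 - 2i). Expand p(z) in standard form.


The polynomial is p(z) = ∏_{α ∈ S} (z − α), where S = {-5, 7, -6, (-4 + 2i), (-4 - 2i)}.
Expanding the product yields: p(z) = z^5 + 12·z^4 + 5·z^3 -506·z^2 -2620·z -4200.
Note conjugate pairs combine to real quadratics: (z − (-4+2i))(z − (-4−2i)) = z² + 8z + 20.
The resulting polynomial has degree 5 and real coefficients as required.

p(z) = z^5 + 12·z^4 + 5·z^3 -506·z^2 -2620·z -4200.


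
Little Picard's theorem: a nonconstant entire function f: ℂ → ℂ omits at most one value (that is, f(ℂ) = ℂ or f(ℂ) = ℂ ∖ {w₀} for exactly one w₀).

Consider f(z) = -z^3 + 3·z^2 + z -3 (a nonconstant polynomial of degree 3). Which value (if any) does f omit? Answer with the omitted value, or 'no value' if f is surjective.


Little Picard bounds the complement of f(ℂ) to at most one point.
For every w ∈ ℂ, the equation p(z) − w = 0 is a nonconstant polynomial in z and hence has at least one root by the fundamental theorem of algebra. So p is surjective onto ℂ, omitting no value.

Omitted value: no value.


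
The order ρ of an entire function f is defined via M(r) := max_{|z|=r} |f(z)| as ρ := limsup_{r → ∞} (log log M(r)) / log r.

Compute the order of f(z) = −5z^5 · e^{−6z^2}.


M(r) = max_{|z|=r} |-5|·|z|^5·|e^{−6z^2}| = 5·r^5 · e^{6r^2} (the factors attain their maxima compatibly on |z|=r). Then log M(r) = log 5 + 5·log r + 6r^2, dominated by the last term, so log log M(r) ~ 2·log r. The polynomial factor -5z^5 contributes only a log r term and does not affect the order. ρ = 2.
Therefore ρ = 2.

Order ρ = 2.


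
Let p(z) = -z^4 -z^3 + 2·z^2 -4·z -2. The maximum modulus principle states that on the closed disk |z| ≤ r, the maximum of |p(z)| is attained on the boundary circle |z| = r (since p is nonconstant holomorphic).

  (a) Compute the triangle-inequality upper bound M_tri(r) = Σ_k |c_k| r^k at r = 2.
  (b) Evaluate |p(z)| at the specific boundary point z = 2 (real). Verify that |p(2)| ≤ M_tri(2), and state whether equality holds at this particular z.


Coefficients: c_0 = -2, c_1 = -4, c_2 = 2, c_3 = -1, c_4 = -1. Radius r = 2.
Part (a). Triangle bound: M_tri(r) = Σ_k |c_k| r^k
  = |-2|·2^0 + |-4|·2^1 + |2|·2^2 + |-1|·2^3 + |-1|·2^4
  = 2 + 8 + 8 + 8 + 16 = 42.
This bounds M(r) := max_{|z|=r} |p(z)| from above; equality holds iff all terms c_k z^k can be made to align in phase at a single z on |z|=r.
Part (b). At z = 2 (real, on the circle |z| = r):
  p(2) = (-2)·2^0 + (-4)·2^1 + (2)·2^2 + (-1)·2^3 + (-1)·2^4 = -26.
  |p(2)| = 26.
Check: |p(2)| = 26 ≤ 42 = M_tri(2). ✓ Equality does not hold at z = 2 (the coefficients have mixed signs, so the terms do not all align in phase there).

M_tri(2) = 42; |p(2)| = 26; equality at z=2: no.
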